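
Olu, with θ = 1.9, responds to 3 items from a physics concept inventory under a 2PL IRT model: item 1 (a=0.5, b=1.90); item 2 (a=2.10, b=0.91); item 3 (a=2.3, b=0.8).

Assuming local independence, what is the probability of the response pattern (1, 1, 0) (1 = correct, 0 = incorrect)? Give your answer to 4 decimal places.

P(θ) = 1 / (1 + exp(−a(θ − b)))
P_1 = 1/(1+e^{0.0000}) = 0.5000
P_2 = 1/(1+e^{-2.0790}) = 0.8888
P_3 = 1/(1+e^{-2.5300}) = 0.9262
L = P_1 × P_2 × (1−P_3) = 0.5000 × 0.8888 × 0.0738 = 0.03279

0.0328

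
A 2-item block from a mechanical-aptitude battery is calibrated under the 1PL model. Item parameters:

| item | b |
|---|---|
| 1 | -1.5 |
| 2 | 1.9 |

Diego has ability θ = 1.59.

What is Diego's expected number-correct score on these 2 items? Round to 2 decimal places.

P(θ) = 1 / (1 + exp(−(θ − b)))
P_1 = 1/(1+e^{-3.0900}) = 0.9565
P_2 = 1/(1+e^{0.3100}) = 0.4231
E[score] = 0.9565 + 0.4231 = 1.3796

1.38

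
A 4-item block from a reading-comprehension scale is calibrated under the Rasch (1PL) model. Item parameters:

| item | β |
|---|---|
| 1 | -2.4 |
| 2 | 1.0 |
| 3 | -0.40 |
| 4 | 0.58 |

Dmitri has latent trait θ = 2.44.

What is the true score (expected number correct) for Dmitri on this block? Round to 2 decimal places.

P(θ) = 1 / (1 + exp(−(θ − β)))
P_1 = 1/(1+e^{-4.8400}) = 0.9922
P_2 = 1/(1+e^{-1.4400}) = 0.8085
P_3 = 1/(1+e^{-2.8400}) = 0.9448
P_4 = 1/(1+e^{-1.8600}) = 0.8653
E[score] = 0.9922 + 0.8085 + 0.9448 + 0.8653 = 3.6107

3.61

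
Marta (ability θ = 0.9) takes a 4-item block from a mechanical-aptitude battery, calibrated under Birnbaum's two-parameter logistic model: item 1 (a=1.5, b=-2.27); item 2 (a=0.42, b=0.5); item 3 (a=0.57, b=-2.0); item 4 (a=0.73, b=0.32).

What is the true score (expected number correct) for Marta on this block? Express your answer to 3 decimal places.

2.977

P(θ) = 1 / (1 + exp(−a(θ − b)))
P_1 = 1/(1+e^{-4.7550}) = 0.9915
P_2 = 1/(1+e^{-0.1680}) = 0.5419
P_3 = 1/(1+e^{-1.6530}) = 0.8393
P_4 = 1/(1+e^{-0.4234}) = 0.6043
E[score] = 0.9915 + 0.5419 + 0.8393 + 0.6043 = 2.9770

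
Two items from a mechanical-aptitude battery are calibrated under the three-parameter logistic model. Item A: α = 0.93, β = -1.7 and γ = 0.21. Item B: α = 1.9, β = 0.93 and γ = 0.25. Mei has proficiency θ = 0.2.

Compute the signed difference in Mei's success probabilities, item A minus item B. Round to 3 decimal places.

P(θ) = γ + (1 − γ) · 1 / (1 + exp(−α(θ − β)))
P_A = 0.8847
P_B = 0.3999
P_A − P_B = 0.4848

0.485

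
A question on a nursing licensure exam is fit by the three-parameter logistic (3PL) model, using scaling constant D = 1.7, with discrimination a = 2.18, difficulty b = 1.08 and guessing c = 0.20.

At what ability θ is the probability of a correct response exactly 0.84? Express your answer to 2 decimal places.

P(θ) = c + (1 − c) · 1 / (1 + exp(−D·a(θ − b)))
Remove guessing floor: (0.84 − 0.20)/(1 − 0.20) = 0.8000
logit = ln(0.8000/0.2000) = 1.3863
θ = b + logit/(1.7·a) = 1.08 + 1.3863/3.7060 = 1.4541

1.45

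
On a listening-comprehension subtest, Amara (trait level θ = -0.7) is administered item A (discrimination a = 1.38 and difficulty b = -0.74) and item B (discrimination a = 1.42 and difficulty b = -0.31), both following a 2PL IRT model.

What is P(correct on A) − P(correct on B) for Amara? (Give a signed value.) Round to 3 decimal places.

P(θ) = 1 / (1 + exp(−a(θ − b)))
P_A = 0.5138
P_B = 0.3650
P_A − P_B = 0.1488

0.149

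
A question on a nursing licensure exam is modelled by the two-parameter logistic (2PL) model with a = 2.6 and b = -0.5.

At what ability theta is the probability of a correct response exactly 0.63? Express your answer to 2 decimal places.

P(theta) = 1 / (1 + exp(−a(theta − b)))
logit = ln(0.6300/0.3700) = 0.5322
theta = b + logit/(a) = -0.5 + 0.5322/2.6000 = -0.2953

-0.30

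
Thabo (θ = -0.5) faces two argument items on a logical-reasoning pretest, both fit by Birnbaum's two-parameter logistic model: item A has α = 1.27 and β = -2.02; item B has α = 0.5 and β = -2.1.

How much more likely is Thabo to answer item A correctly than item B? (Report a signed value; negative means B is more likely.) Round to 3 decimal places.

P(θ) = 1 / (1 + exp(−α(θ − β)))
P_A = 0.8733
P_B = 0.6900
P_A − P_B = 0.1833

0.183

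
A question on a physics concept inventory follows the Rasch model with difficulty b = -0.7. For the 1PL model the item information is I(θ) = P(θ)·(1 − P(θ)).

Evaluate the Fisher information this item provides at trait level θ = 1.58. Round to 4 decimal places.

0.0842

P = 1/(1+e^{-2.2800}) = 0.9072
P(1−P) = 0.9072 × 0.0928 = 0.0842
I = P(1−P) = 0.08418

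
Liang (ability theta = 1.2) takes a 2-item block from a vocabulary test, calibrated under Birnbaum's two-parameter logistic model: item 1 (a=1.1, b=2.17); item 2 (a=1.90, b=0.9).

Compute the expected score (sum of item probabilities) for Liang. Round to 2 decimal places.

P(theta) = 1 / (1 + exp(−a(theta − b)))
P_1 = 1/(1+e^{1.0670}) = 0.2560
P_2 = 1/(1+e^{-0.5700}) = 0.6388
E[score] = 0.2560 + 0.6388 = 0.8947

0.89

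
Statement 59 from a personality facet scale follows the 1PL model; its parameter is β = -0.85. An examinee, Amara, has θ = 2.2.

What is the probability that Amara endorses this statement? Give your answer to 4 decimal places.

P(θ) = 1 / (1 + exp(−(θ − β)))
Exponent: (2.2 − (-0.85)) = 3.0500
1/(1 + e^{-3.0500}) = 0.9548
P = 0.9548

0.9548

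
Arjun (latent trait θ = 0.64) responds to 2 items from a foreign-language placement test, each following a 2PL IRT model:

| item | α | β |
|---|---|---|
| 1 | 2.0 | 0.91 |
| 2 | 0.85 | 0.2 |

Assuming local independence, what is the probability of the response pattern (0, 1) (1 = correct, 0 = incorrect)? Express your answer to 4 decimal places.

0.3743

P(θ) = 1 / (1 + exp(−α(θ − β)))
P_1 = 1/(1+e^{0.5400}) = 0.3682
P_2 = 1/(1+e^{-0.3740}) = 0.5924
L = (1−P_1) × P_2 = 0.6318 × 0.5924 = 0.37430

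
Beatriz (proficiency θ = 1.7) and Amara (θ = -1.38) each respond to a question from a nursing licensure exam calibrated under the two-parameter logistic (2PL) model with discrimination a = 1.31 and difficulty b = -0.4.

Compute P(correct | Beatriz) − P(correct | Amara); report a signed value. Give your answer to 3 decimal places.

0.723

P(θ) = 1 / (1 + exp(−a(θ − b)))
P(Beatriz) = 0.9400  [exponent 2.7510]
P(Amara) = 0.2169  [exponent -1.2838]
Difference = 0.9400 − 0.2169 = 0.7231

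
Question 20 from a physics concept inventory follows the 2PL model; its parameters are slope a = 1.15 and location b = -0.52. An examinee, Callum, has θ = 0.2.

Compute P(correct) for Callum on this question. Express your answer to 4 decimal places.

0.6959

P(θ) = 1 / (1 + exp(−a(θ − b)))
Exponent: 1.15 × (0.2 − (-0.52)) = 0.8280
1/(1 + e^{-0.8280}) = 0.6959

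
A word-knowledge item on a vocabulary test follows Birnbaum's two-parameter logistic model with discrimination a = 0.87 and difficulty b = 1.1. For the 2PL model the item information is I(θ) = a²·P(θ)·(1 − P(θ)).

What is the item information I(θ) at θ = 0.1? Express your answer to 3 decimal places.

P = 1/(1+e^{0.8700}) = 0.2953
P(1−P) = 0.2953 × 0.7047 = 0.2081
I = a² × P(1−P) = 0.87² × 0.2081 = 0.15750

0.157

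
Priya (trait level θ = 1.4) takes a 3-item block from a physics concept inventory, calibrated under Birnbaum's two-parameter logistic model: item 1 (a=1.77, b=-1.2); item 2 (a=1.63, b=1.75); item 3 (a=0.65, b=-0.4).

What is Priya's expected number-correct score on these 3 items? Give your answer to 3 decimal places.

P(θ) = 1 / (1 + exp(−a(θ − b)))
P_1 = 1/(1+e^{-4.6020}) = 0.9901
P_2 = 1/(1+e^{0.5705}) = 0.3611
P_3 = 1/(1+e^{-1.1700}) = 0.7631
E[score] = 0.9901 + 0.3611 + 0.7631 = 2.1143

2.114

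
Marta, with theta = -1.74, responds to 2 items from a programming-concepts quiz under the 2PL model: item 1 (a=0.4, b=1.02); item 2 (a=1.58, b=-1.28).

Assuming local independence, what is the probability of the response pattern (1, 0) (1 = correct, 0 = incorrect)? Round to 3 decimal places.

P(theta) = 1 / (1 + exp(−a(theta − b)))
P_1 = 1/(1+e^{1.1040}) = 0.2490
P_2 = 1/(1+e^{0.7268}) = 0.3259
L = P_1 × (1−P_2) = 0.2490 × 0.6741 = 0.16785

0.168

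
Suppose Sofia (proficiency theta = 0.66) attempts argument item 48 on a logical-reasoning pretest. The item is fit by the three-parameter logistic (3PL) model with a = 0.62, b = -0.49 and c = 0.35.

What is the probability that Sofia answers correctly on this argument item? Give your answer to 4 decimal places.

0.7862

P(theta) = c + (1 − c) · 1 / (1 + exp(−a(theta − b)))
Exponent: 0.62 × (0.66 − (-0.49)) = 0.7130
1/(1 + e^{-0.7130}) = 0.6711
P = 0.35 + 0.65 × 0.6711 = 0.7862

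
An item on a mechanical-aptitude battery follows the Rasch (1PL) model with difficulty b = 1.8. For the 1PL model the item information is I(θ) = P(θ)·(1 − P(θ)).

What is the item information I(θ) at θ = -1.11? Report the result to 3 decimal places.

P = 1/(1+e^{2.9100}) = 0.0517
P(1−P) = 0.0517 × 0.9483 = 0.0490
I = P(1−P) = 0.04899

0.049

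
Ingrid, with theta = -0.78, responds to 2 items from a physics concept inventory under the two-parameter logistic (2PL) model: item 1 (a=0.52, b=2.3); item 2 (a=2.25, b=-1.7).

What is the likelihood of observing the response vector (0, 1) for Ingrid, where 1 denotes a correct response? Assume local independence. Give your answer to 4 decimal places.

0.7390

P(theta) = 1 / (1 + exp(−a(theta − b)))
P_1 = 1/(1+e^{1.6016}) = 0.1678
P_2 = 1/(1+e^{-2.0700}) = 0.8880
L = (1−P_1) × P_2 = 0.8322 × 0.8880 = 0.73899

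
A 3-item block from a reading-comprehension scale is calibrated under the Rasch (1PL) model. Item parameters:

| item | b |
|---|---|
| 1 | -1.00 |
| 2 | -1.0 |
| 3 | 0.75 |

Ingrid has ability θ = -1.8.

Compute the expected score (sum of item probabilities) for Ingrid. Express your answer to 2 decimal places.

0.69

P(θ) = 1 / (1 + exp(−(θ − b)))
P_1 = 1/(1+e^{0.8000}) = 0.3100
P_2 = 1/(1+e^{0.8000}) = 0.3100
P_3 = 1/(1+e^{2.5500}) = 0.0724
E[score] = 0.3100 + 0.3100 + 0.0724 = 0.6925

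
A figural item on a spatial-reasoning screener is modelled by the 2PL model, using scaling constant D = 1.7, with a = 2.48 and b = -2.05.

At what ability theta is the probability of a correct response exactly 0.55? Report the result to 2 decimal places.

-2.00

P(theta) = 1 / (1 + exp(−D·a(theta − b)))
logit = ln(0.5500/0.4500) = 0.2007
theta = b + logit/(1.7·a) = -2.05 + 0.2007/4.2160 = -2.0024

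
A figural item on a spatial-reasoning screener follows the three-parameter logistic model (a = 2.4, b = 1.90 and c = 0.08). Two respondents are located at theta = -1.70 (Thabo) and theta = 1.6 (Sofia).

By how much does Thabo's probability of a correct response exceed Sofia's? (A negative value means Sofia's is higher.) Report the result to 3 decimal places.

P(theta) = c + (1 − c) · 1 / (1 + exp(−a(theta − b)))
P(Thabo) = 0.0802  [exponent -8.6400]
P(Sofia) = 0.3812  [exponent -0.7200]
Difference = 0.0802 − 0.3812 = -0.3010

-0.301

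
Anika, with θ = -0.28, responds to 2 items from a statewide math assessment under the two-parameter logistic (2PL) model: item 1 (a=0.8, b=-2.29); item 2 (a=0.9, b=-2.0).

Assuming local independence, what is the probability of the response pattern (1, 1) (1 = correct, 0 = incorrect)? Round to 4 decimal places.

P(θ) = 1 / (1 + exp(−a(θ − b)))
P_1 = 1/(1+e^{-1.6080}) = 0.8331
P_2 = 1/(1+e^{-1.5480}) = 0.8246
L = P_1 × P_2 = 0.8331 × 0.8246 = 0.68702

0.6870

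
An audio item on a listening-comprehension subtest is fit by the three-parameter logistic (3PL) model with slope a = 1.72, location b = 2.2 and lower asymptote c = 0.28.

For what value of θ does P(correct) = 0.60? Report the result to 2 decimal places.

2.07

P(θ) = c + (1 − c) · 1 / (1 + exp(−a(θ − b)))
Remove guessing floor: (0.60 − 0.28)/(1 − 0.28) = 0.4444
logit = ln(0.4444/0.5556) = -0.2231
θ = b + logit/(a) = 2.2 + (-0.2231)/1.7200 = 2.0703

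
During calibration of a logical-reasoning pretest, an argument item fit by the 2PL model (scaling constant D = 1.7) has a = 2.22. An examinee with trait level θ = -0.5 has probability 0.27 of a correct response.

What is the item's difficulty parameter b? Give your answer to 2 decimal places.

P(θ) = 1 / (1 + exp(−D·a(θ − b)))
logit(0.27) = ln(0.27/0.73) = -0.9946
b = θ − logit/(1.7·a) = -0.5 − (-0.9946)/3.7740 = -0.2365

-0.24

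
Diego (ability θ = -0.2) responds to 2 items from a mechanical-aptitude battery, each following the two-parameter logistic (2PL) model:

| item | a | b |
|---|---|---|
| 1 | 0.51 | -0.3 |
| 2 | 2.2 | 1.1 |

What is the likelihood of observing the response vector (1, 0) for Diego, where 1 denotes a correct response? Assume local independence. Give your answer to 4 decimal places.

P(θ) = 1 / (1 + exp(−a(θ − b)))
P_1 = 1/(1+e^{-0.0510}) = 0.5127
P_2 = 1/(1+e^{2.8600}) = 0.0542
L = P_1 × (1−P_2) = 0.5127 × 0.9458 = 0.48497

0.4850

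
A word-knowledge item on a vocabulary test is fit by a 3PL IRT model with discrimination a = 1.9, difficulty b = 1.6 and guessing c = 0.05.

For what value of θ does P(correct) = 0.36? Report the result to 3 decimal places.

1.218

P(θ) = c + (1 − c) · 1 / (1 + exp(−a(θ − b)))
Remove guessing floor: (0.36 − 0.05)/(1 − 0.05) = 0.3263
logit = ln(0.3263/0.6737) = -0.7249
θ = b + logit/(a) = 1.6 + (-0.7249)/1.9000 = 1.2185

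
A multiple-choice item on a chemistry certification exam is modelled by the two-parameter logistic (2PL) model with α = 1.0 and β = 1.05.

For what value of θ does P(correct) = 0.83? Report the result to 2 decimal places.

P(θ) = 1 / (1 + exp(−α(θ − β)))
logit = ln(0.8300/0.1700) = 1.5856
θ = β + logit/(α) = 1.05 + 1.5856/1.0000 = 2.6356

2.64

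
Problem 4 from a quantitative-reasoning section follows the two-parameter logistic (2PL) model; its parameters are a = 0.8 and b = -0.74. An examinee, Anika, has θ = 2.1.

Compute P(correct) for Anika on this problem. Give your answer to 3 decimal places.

0.907

P(θ) = 1 / (1 + exp(−a(θ − b)))
Exponent: 0.8 × (2.1 − (-0.74)) = 2.2720
1/(1 + e^{-2.2720}) = 0.9065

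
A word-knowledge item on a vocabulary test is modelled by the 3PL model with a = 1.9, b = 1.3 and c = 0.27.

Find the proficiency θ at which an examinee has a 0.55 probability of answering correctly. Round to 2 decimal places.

1.05

P(θ) = c + (1 − c) · 1 / (1 + exp(−a(θ − b)))
Remove guessing floor: (0.55 − 0.27)/(1 − 0.27) = 0.3836
logit = ln(0.3836/0.6164) = -0.4745
θ = b + logit/(a) = 1.3 + (-0.4745)/1.9000 = 1.0503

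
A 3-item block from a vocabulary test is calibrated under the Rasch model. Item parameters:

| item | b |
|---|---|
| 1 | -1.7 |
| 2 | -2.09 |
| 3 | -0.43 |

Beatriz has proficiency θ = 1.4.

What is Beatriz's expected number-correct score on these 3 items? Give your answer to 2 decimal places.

2.79

P(θ) = 1 / (1 + exp(−(θ − b)))
P_1 = 1/(1+e^{-3.1000}) = 0.9569
P_2 = 1/(1+e^{-3.4900}) = 0.9704
P_3 = 1/(1+e^{-1.8300}) = 0.8618
E[score] = 0.9569 + 0.9704 + 0.8618 = 2.7891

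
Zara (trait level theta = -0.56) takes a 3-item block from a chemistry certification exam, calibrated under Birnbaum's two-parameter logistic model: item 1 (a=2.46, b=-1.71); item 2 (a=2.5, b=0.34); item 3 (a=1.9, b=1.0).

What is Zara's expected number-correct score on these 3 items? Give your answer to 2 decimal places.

P(theta) = 1 / (1 + exp(−a(theta − b)))
P_1 = 1/(1+e^{-2.8290}) = 0.9442
P_2 = 1/(1+e^{2.2500}) = 0.0953
P_3 = 1/(1+e^{2.9640}) = 0.0491
E[score] = 0.9442 + 0.0953 + 0.0491 = 1.0887

1.09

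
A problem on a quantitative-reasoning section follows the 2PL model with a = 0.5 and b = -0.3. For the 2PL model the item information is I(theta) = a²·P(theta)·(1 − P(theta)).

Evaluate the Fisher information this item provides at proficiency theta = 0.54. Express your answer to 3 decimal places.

P = 1/(1+e^{-0.4200}) = 0.6035
P(1−P) = 0.6035 × 0.3965 = 0.2393
I = a² × P(1−P) = 0.5² × 0.2393 = 0.05982

0.060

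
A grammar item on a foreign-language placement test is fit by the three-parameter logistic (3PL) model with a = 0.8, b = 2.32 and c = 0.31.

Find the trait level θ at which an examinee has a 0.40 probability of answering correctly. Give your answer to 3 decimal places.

P(θ) = c + (1 − c) · 1 / (1 + exp(−a(θ − b)))
Remove guessing floor: (0.40 − 0.31)/(1 − 0.31) = 0.1304
logit = ln(0.1304/0.8696) = -1.8971
θ = b + logit/(a) = 2.32 + (-1.8971)/0.8000 = -0.0514

-0.051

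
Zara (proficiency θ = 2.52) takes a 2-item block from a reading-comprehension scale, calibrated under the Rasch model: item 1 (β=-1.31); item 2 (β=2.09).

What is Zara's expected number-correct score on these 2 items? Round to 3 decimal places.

P(θ) = 1 / (1 + exp(−(θ − β)))
P_1 = 1/(1+e^{-3.8300}) = 0.9788
P_2 = 1/(1+e^{-0.4300}) = 0.6059
E[score] = 0.9788 + 0.6059 = 1.5846

1.585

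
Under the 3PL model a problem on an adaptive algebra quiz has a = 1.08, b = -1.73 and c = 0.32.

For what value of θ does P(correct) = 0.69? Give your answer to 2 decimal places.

-1.57

P(θ) = c + (1 − c) · 1 / (1 + exp(−a(θ − b)))
Remove guessing floor: (0.69 − 0.32)/(1 − 0.32) = 0.5441
logit = ln(0.5441/0.4559) = 0.1769
θ = b + logit/(a) = -1.73 + 0.1769/1.0800 = -1.5662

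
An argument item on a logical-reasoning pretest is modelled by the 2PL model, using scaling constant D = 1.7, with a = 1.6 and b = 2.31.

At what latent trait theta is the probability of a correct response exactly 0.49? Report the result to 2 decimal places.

P(theta) = 1 / (1 + exp(−D·a(theta − b)))
logit = ln(0.4900/0.5100) = -0.0400
theta = b + logit/(1.7·a) = 2.31 + (-0.0400)/2.7200 = 2.2953

2.30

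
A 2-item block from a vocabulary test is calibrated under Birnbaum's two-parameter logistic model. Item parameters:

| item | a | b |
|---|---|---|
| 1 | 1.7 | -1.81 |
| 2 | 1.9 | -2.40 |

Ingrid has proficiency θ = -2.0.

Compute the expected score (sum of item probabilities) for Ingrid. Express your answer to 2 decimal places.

P(θ) = 1 / (1 + exp(−a(θ − b)))
P_1 = 1/(1+e^{0.3230}) = 0.4199
P_2 = 1/(1+e^{-0.7600}) = 0.6814
E[score] = 0.4199 + 0.6814 = 1.1013

1.10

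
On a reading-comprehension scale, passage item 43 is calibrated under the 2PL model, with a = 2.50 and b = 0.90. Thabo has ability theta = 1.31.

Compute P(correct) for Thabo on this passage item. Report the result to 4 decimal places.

P(theta) = 1 / (1 + exp(−a(theta − b)))
Exponent: 2.50 × (1.31 − 0.90) = 1.0250
1/(1 + e^{-1.0250}) = 0.7359

0.7359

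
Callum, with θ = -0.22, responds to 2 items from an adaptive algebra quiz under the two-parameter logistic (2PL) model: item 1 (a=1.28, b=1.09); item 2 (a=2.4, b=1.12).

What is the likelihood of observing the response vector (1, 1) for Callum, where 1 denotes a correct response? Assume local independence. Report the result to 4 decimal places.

P(θ) = 1 / (1 + exp(−a(θ − b)))
P_1 = 1/(1+e^{1.6768}) = 0.1575
P_2 = 1/(1+e^{3.2160}) = 0.0386
L = P_1 × P_2 = 0.1575 × 0.0386 = 0.00608

0.0061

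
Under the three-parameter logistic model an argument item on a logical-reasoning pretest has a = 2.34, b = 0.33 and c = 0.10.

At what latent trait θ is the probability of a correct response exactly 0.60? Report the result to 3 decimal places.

0.425

P(θ) = c + (1 − c) · 1 / (1 + exp(−a(θ − b)))
Remove guessing floor: (0.60 − 0.10)/(1 − 0.10) = 0.5556
logit = ln(0.5556/0.4444) = 0.2231
θ = b + logit/(a) = 0.33 + 0.2231/2.3400 = 0.4254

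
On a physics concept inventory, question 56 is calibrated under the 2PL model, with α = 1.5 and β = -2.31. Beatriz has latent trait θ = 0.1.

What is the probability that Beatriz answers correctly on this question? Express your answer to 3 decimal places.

P(θ) = 1 / (1 + exp(−α(θ − β)))
Exponent: 1.5 × (0.1 − (-2.31)) = 3.6150
1/(1 + e^{-3.6150}) = 0.9738

0.974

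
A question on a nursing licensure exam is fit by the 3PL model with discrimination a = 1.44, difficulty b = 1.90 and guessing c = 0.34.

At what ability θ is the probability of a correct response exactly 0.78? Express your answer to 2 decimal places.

2.38

P(θ) = c + (1 − c) · 1 / (1 + exp(−a(θ − b)))
Remove guessing floor: (0.78 − 0.34)/(1 − 0.34) = 0.6667
logit = ln(0.6667/0.3333) = 0.6931
θ = b + logit/(a) = 1.90 + 0.6931/1.4400 = 2.3814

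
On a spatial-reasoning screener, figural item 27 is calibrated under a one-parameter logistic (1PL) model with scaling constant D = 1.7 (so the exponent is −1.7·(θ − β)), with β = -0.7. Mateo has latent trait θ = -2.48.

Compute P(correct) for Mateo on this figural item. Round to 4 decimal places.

P(θ) = 1 / (1 + exp(−D·(θ − β)))
Exponent: 1.7 × (-2.48 − (-0.7)) = -3.0260
1/(1 + e^{3.0260}) = 0.0463
P = 0.0463

0.0463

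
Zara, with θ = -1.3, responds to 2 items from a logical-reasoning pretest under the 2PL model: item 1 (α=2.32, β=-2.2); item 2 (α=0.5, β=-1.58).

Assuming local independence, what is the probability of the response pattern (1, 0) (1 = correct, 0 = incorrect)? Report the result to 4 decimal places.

0.4138

P(θ) = 1 / (1 + exp(−α(θ − β)))
P_1 = 1/(1+e^{-2.0880}) = 0.8897
P_2 = 1/(1+e^{-0.1400}) = 0.5349
L = P_1 × (1−P_2) = 0.8897 × 0.4651 = 0.41378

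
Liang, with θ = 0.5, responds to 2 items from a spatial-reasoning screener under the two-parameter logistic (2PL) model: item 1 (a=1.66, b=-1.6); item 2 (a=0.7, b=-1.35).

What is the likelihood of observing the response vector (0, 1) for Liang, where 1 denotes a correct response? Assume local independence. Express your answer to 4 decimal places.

P(θ) = 1 / (1 + exp(−a(θ − b)))
P_1 = 1/(1+e^{-3.4860}) = 0.9703
P_2 = 1/(1+e^{-1.2950}) = 0.7850
L = (1−P_1) × P_2 = 0.0297 × 0.7850 = 0.02332

0.0233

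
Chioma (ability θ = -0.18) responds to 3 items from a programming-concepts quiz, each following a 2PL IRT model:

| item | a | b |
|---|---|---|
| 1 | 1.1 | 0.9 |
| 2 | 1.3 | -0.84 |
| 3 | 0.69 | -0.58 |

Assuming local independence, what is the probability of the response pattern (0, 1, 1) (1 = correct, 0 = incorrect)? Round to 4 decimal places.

P(θ) = 1 / (1 + exp(−a(θ − b)))
P_1 = 1/(1+e^{1.1880}) = 0.2336
P_2 = 1/(1+e^{-0.8580}) = 0.7022
P_3 = 1/(1+e^{-0.2760}) = 0.5686
L = (1−P_1) × P_2 × P_3 = 0.7664 × 0.7022 × 0.5686 = 0.30599

0.3060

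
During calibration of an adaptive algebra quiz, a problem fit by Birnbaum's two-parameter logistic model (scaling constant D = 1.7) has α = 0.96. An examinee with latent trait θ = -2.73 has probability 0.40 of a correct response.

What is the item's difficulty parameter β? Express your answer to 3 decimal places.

-2.482

P(θ) = 1 / (1 + exp(−D·α(θ − β)))
logit(0.40) = ln(0.40/0.60) = -0.4055
β = θ − logit/(1.7·α) = -2.73 − (-0.4055)/1.6320 = -2.4816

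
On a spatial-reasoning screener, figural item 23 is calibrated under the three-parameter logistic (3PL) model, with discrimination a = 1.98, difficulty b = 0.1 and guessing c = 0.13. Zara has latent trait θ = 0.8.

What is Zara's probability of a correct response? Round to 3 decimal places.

0.826

P(θ) = c + (1 − c) · 1 / (1 + exp(−a(θ − b)))
Exponent: 1.98 × (0.8 − 0.1) = 1.3860
1/(1 + e^{-1.3860}) = 0.8000
P = 0.13 + 0.87 × 0.8000 = 0.8260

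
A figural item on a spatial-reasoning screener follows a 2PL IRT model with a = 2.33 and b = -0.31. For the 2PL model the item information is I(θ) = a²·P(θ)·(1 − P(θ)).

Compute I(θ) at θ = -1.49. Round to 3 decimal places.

0.307

P = 1/(1+e^{2.7494}) = 0.0601
P(1−P) = 0.0601 × 0.9399 = 0.0565
I = a² × P(1−P) = 2.33² × 0.0565 = 0.30677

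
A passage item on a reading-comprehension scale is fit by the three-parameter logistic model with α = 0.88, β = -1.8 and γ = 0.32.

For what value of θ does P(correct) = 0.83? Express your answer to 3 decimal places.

-0.552

P(θ) = γ + (1 − γ) · 1 / (1 + exp(−α(θ − β)))
Remove guessing floor: (0.83 − 0.32)/(1 − 0.32) = 0.7500
logit = ln(0.7500/0.2500) = 1.0986
θ = β + logit/(α) = -1.8 + 1.0986/0.8800 = -0.5516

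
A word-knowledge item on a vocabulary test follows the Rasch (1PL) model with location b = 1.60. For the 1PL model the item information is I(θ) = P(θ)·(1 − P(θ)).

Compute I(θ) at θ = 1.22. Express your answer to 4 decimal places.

0.2412

P = 1/(1+e^{0.3800}) = 0.4061
P(1−P) = 0.4061 × 0.5939 = 0.2412
I = P(1−P) = 0.24119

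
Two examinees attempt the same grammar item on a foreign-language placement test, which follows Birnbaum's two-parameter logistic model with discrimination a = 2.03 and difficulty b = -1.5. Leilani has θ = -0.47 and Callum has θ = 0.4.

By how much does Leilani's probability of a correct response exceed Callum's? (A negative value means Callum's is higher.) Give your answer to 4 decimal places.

-0.0893

P(θ) = 1 / (1 + exp(−a(θ − b)))
P(Leilani) = 0.8900  [exponent 2.0909]
P(Callum) = 0.9793  [exponent 3.8570]
Difference = 0.8900 − 0.9793 = -0.0893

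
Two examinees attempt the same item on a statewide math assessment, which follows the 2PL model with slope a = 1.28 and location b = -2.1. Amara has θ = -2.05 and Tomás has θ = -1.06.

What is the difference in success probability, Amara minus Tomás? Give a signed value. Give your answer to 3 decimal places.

P(θ) = 1 / (1 + exp(−a(θ − b)))
P(Amara) = 0.5160  [exponent 0.0640]
P(Tomás) = 0.7910  [exponent 1.3312]
Difference = 0.5160 − 0.7910 = -0.2750

-0.275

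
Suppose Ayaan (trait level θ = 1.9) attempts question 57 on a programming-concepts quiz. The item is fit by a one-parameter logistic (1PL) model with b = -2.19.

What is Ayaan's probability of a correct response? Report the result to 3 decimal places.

0.984

P(θ) = 1 / (1 + exp(−(θ − b)))
Exponent: (1.9 − (-2.19)) = 4.0900
1/(1 + e^{-4.0900}) = 0.9835
P = 0.9835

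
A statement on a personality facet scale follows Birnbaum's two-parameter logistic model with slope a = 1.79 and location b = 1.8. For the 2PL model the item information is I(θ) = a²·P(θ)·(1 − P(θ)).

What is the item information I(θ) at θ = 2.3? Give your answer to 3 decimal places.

P = 1/(1+e^{-0.8950}) = 0.7099
P(1−P) = 0.7099 × 0.2901 = 0.2059
I = a² × P(1−P) = 1.79² × 0.2059 = 0.65983

0.660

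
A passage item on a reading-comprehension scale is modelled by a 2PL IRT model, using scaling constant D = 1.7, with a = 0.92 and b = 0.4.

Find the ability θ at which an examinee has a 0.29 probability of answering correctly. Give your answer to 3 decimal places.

-0.172

P(θ) = 1 / (1 + exp(−D·a(θ − b)))
logit = ln(0.2900/0.7100) = -0.8954
θ = b + logit/(1.7·a) = 0.4 + (-0.8954)/1.5640 = -0.1725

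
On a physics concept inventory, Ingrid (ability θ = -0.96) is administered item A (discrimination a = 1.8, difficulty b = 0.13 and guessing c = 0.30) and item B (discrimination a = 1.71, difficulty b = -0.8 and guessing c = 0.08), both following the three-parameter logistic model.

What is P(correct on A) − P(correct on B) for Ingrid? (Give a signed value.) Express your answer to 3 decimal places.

-0.091

P(θ) = c + (1 − c) · 1 / (1 + exp(−a(θ − b)))
P_A = 0.3863
P_B = 0.4775
P_A − P_B = -0.0912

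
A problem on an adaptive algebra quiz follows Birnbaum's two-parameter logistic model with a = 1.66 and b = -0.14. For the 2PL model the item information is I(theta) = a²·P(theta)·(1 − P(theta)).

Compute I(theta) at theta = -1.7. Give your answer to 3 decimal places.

0.179

P = 1/(1+e^{2.5896}) = 0.0698
P(1−P) = 0.0698 × 0.9302 = 0.0649
I = a² × P(1−P) = 1.66² × 0.0649 = 0.17894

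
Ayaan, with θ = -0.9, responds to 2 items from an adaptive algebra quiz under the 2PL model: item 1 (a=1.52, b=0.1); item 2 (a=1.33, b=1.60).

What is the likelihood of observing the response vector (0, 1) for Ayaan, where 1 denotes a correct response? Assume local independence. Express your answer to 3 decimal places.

0.028

P(θ) = 1 / (1 + exp(−a(θ − b)))
P_1 = 1/(1+e^{1.5200}) = 0.1795
P_2 = 1/(1+e^{3.3250}) = 0.0347
L = (1−P_1) × P_2 = 0.8205 × 0.0347 = 0.02849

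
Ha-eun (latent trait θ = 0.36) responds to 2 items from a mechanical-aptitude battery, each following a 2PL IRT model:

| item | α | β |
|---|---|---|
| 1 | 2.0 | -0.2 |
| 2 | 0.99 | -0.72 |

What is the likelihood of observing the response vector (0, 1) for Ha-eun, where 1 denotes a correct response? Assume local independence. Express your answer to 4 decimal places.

0.1831

P(θ) = 1 / (1 + exp(−α(θ − β)))
P_1 = 1/(1+e^{-1.1200}) = 0.7540
P_2 = 1/(1+e^{-1.0692}) = 0.7444
L = (1−P_1) × P_2 = 0.2460 × 0.7444 = 0.18314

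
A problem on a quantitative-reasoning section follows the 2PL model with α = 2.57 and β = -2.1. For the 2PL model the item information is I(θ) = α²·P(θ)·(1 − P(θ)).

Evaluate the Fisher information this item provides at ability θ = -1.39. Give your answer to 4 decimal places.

P = 1/(1+e^{-1.8247}) = 0.8611
P(1−P) = 0.8611 × 0.1389 = 0.1196
I = α² × P(1−P) = 2.57² × 0.1196 = 0.78985

0.7899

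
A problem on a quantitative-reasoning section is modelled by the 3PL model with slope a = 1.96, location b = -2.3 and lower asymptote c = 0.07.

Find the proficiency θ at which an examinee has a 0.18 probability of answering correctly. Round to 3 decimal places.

P(θ) = c + (1 − c) · 1 / (1 + exp(−a(θ − b)))
Remove guessing floor: (0.18 − 0.07)/(1 − 0.07) = 0.1183
logit = ln(0.1183/0.8817) = -2.0088
θ = b + logit/(a) = -2.3 + (-2.0088)/1.9600 = -3.3249

-3.325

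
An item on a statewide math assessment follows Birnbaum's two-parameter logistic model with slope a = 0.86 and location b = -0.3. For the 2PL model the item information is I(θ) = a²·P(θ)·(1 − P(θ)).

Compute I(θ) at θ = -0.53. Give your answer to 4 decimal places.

P = 1/(1+e^{0.1978}) = 0.4507
P(1−P) = 0.4507 × 0.5493 = 0.2476
I = a² × P(1−P) = 0.86² × 0.2476 = 0.18310

0.1831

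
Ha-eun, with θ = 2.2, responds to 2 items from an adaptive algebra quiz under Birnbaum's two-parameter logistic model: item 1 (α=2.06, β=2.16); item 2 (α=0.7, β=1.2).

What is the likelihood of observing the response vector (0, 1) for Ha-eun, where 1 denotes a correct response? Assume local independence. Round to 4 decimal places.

P(θ) = 1 / (1 + exp(−α(θ − β)))
P_1 = 1/(1+e^{-0.0824}) = 0.5206
P_2 = 1/(1+e^{-0.7000}) = 0.6682
L = (1−P_1) × P_2 = 0.4794 × 0.6682 = 0.32034

0.3203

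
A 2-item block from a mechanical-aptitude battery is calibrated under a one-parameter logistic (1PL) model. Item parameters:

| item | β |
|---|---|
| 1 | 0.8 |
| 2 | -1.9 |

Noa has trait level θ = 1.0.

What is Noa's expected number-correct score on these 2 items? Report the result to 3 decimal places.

1.498

P(θ) = 1 / (1 + exp(−(θ − β)))
P_1 = 1/(1+e^{-0.2000}) = 0.5498
P_2 = 1/(1+e^{-2.9000}) = 0.9478
E[score] = 0.5498 + 0.9478 = 1.4977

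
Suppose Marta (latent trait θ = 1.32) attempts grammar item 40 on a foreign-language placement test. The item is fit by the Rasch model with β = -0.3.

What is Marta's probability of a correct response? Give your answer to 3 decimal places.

0.835

P(θ) = 1 / (1 + exp(−(θ − β)))
Exponent: (1.32 − (-0.3)) = 1.6200
1/(1 + e^{-1.6200}) = 0.8348
P = 0.8348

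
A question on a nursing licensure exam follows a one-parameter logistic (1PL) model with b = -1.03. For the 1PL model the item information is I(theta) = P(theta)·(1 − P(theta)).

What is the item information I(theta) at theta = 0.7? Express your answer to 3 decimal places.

0.128

P = 1/(1+e^{-1.7300}) = 0.8494
P(1−P) = 0.8494 × 0.1506 = 0.1279
I = P(1−P) = 0.12791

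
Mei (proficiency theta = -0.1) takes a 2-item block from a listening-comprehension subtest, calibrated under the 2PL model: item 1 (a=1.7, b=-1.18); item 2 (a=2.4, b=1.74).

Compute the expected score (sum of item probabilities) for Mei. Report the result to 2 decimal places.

0.87

P(theta) = 1 / (1 + exp(−a(theta − b)))
P_1 = 1/(1+e^{-1.8360}) = 0.8625
P_2 = 1/(1+e^{4.4160}) = 0.0119
E[score] = 0.8625 + 0.0119 = 0.8744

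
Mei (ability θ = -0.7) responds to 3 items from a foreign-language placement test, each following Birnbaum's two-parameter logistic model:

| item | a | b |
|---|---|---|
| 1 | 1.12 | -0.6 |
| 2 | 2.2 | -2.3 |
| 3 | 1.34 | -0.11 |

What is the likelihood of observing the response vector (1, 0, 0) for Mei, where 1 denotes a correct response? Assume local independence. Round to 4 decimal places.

P(θ) = 1 / (1 + exp(−a(θ − b)))
P_1 = 1/(1+e^{0.1120}) = 0.4720
P_2 = 1/(1+e^{-3.5200}) = 0.9713
P_3 = 1/(1+e^{0.7906}) = 0.3120
L = P_1 × (1−P_2) × (1−P_3) = 0.4720 × 0.0287 × 0.6880 = 0.00934

0.0093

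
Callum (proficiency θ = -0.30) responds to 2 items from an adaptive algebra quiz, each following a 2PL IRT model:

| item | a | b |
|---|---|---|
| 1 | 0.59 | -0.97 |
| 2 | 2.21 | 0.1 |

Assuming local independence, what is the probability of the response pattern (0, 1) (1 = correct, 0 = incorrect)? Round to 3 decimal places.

0.118

P(θ) = 1 / (1 + exp(−a(θ − b)))
P_1 = 1/(1+e^{-0.3953}) = 0.5976
P_2 = 1/(1+e^{0.8840}) = 0.2923
L = (1−P_1) × P_2 = 0.4024 × 0.2923 = 0.11765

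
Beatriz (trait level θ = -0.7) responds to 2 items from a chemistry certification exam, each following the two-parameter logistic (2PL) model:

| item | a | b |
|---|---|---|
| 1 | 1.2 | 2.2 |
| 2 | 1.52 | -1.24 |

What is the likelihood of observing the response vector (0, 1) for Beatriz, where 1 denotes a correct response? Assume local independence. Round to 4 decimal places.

0.6737

P(θ) = 1 / (1 + exp(−a(θ − b)))
P_1 = 1/(1+e^{3.4800}) = 0.0299
P_2 = 1/(1+e^{-0.8208}) = 0.6944
L = (1−P_1) × P_2 = 0.9701 × 0.6944 = 0.67365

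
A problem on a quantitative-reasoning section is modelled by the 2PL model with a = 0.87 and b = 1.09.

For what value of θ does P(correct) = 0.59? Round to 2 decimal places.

1.51

P(θ) = 1 / (1 + exp(−a(θ − b)))
logit = ln(0.5900/0.4100) = 0.3640
θ = b + logit/(a) = 1.09 + 0.3640/0.8700 = 1.5084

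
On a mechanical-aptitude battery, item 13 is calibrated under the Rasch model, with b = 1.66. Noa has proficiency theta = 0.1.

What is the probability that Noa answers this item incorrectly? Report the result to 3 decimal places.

0.826

P(theta) = 1 / (1 + exp(−(theta − b)))
Exponent: (0.1 − 1.66) = -1.5600
1/(1 + e^{1.5600}) = 0.1736
P = 0.1736
P(incorrect) = 1 − 0.1736 = 0.8264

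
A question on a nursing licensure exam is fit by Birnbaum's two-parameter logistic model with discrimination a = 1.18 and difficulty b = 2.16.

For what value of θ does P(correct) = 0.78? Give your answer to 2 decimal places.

3.23

P(θ) = 1 / (1 + exp(−a(θ − b)))
logit = ln(0.7800/0.2200) = 1.2657
θ = b + logit/(a) = 2.16 + 1.2657/1.1800 = 3.2326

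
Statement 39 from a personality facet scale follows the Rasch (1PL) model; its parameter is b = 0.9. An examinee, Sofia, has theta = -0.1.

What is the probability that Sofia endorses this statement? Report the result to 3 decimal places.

P(theta) = 1 / (1 + exp(−(theta − b)))
Exponent: (-0.1 − 0.9) = -1.0000
1/(1 + e^{1.0000}) = 0.2689
P = 0.2689

0.269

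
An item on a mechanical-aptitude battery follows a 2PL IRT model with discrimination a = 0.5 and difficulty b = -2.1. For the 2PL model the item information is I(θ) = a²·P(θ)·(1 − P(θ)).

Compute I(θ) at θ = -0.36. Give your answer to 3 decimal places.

0.052

P = 1/(1+e^{-0.8700}) = 0.7047
P(1−P) = 0.7047 × 0.2953 = 0.2081
I = a² × P(1−P) = 0.5² × 0.2081 = 0.05202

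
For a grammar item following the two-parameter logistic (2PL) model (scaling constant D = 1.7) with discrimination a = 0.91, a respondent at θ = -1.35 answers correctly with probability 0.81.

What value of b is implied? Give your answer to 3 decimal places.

-2.287

P(θ) = 1 / (1 + exp(−D·a(θ − b)))
logit(0.81) = ln(0.81/0.19) = 1.4500
b = θ − logit/(1.7·a) = -1.35 − 1.4500/1.5470 = -2.2873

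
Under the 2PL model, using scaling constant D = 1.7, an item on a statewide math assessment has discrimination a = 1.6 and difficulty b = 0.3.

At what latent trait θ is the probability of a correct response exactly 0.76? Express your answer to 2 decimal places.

0.72

P(θ) = 1 / (1 + exp(−D·a(θ − b)))
logit = ln(0.7600/0.2400) = 1.1527
θ = b + logit/(1.7·a) = 0.3 + 1.1527/2.7200 = 0.7238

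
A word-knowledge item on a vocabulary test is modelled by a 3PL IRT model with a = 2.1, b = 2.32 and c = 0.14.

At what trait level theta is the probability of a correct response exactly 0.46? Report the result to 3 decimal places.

P(theta) = c + (1 − c) · 1 / (1 + exp(−a(theta − b)))
Remove guessing floor: (0.46 − 0.14)/(1 − 0.14) = 0.3721
logit = ln(0.3721/0.6279) = -0.5232
theta = b + logit/(a) = 2.32 + (-0.5232)/2.1000 = 2.0708

2.071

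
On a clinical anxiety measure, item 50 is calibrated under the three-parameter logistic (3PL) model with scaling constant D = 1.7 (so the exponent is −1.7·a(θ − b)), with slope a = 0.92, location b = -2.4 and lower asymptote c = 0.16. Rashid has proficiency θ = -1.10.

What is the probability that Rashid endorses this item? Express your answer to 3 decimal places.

0.903

P(θ) = c + (1 − c) · 1 / (1 + exp(−D·a(θ − b)))
Exponent: 1.7 × 0.92 × (-1.10 − (-2.4)) = 2.0332
1/(1 + e^{-2.0332}) = 0.8842
P = 0.16 + 0.84 × 0.8842 = 0.9028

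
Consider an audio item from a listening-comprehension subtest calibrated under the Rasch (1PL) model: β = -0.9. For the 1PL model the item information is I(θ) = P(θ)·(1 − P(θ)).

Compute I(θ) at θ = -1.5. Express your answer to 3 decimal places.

P = 1/(1+e^{0.6000}) = 0.3543
P(1−P) = 0.3543 × 0.6457 = 0.2288
I = P(1−P) = 0.22878

0.229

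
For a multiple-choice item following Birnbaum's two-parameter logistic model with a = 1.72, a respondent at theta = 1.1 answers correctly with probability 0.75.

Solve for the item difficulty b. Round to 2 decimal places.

P(theta) = 1 / (1 + exp(−a(theta − b)))
logit(0.75) = ln(0.75/0.25) = 1.0986
b = theta − logit/(a) = 1.1 − 1.0986/1.7200 = 0.4613

0.46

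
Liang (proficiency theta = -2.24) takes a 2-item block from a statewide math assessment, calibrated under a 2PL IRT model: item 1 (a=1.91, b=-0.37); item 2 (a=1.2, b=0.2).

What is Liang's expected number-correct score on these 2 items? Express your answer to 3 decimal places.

P(theta) = 1 / (1 + exp(−a(theta − b)))
P_1 = 1/(1+e^{3.5717}) = 0.0273
P_2 = 1/(1+e^{2.9280}) = 0.0508
E[score] = 0.0273 + 0.0508 = 0.0781

0.078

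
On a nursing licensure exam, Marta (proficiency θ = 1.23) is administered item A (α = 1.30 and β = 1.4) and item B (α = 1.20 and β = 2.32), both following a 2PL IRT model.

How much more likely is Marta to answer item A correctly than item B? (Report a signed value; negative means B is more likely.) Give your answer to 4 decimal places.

P(θ) = 1 / (1 + exp(−α(θ − β)))
P_A = 0.4450
P_B = 0.2128
P_A − P_B = 0.2322

0.2322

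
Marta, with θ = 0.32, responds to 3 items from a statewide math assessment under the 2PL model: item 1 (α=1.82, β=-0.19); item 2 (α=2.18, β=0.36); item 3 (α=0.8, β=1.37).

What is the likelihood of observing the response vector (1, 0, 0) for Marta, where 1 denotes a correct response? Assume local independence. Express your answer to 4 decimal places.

0.2612

P(θ) = 1 / (1 + exp(−α(θ − β)))
P_1 = 1/(1+e^{-0.9282}) = 0.7167
P_2 = 1/(1+e^{0.0872}) = 0.4782
P_3 = 1/(1+e^{0.8400}) = 0.3015
L = P_1 × (1−P_2) × (1−P_3) = 0.7167 × 0.5218 × 0.6985 = 0.26120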